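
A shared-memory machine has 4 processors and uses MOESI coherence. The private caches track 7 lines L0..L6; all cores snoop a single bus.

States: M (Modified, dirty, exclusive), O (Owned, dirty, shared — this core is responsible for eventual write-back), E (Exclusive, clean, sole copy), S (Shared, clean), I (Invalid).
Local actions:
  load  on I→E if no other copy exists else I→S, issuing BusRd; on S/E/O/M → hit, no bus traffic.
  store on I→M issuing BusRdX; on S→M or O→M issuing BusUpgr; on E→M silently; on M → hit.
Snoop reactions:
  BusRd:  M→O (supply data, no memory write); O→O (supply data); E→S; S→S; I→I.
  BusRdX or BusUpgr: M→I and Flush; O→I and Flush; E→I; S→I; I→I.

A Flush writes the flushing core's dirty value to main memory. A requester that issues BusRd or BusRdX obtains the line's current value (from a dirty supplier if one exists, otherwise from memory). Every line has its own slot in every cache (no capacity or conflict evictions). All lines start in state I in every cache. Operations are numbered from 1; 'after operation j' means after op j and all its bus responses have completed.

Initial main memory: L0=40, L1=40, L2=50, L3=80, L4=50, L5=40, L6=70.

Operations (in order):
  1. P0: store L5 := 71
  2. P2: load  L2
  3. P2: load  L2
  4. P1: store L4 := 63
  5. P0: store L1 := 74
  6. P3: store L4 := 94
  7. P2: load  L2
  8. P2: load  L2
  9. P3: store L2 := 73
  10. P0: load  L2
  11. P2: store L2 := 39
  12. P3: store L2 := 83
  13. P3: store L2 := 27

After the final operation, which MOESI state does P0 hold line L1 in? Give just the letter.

state = M

1. P0: store L5 := 71  bus=[BusRdX]  L5: P0=M P1=I P2=I P3=I  mem[L5]=40
2. P2: load  L2  bus=[BusRd]  L2: P0=I P1=I P2=E P3=I  mem[L2]=50
3. P2: load  L2  bus=[-]  L2: P0=I P1=I P2=E P3=I  mem[L2]=50
4. P1: store L4 := 63  bus=[BusRdX]  L4: P0=I P1=M P2=I P3=I  mem[L4]=50
5. P0: store L1 := 74  bus=[BusRdX]  L1: P0=M P1=I P2=I P3=I  mem[L1]=40
6. P3: store L4 := 94  bus=[BusRdX,Flush]  L4: P0=I P1=I P2=I P3=M  mem[L4]=63
7. P2: load  L2  bus=[-]  L2: P0=I P1=I P2=E P3=I  mem[L2]=50
8. P2: load  L2  bus=[-]  L2: P0=I P1=I P2=E P3=I  mem[L2]=50
9. P3: store L2 := 73  bus=[BusRdX]  L2: P0=I P1=I P2=I P3=M  mem[L2]=50
10. P0: load  L2  bus=[BusRd]  L2: P0=S P1=I P2=I P3=O  mem[L2]=50
11. P2: store L2 := 39  bus=[BusRdX,Flush]  L2: P0=I P1=I P2=M P3=I  mem[L2]=73
12. P3: store L2 := 83  bus=[BusRdX,Flush]  L2: P0=I P1=I P2=I P3=M  mem[L2]=39
13. P3: store L2 := 27  bus=[-]  L2: P0=I P1=I P2=I P3=M  mem[L2]=39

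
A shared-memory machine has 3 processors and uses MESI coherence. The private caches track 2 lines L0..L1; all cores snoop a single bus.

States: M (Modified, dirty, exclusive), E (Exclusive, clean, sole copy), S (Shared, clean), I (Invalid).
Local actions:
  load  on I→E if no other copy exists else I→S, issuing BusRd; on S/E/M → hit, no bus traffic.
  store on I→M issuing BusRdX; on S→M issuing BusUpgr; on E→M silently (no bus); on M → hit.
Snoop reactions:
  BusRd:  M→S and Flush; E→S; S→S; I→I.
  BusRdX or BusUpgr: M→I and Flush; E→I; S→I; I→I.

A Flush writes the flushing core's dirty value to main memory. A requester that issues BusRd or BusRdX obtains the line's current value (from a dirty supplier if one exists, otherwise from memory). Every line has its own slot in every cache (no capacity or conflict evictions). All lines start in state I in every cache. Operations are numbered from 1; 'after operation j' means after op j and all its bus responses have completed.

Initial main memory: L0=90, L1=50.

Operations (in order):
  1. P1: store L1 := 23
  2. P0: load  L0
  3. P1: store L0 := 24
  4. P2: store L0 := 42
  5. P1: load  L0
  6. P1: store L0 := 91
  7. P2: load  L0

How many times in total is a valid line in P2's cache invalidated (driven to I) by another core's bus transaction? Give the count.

step 1: P1: store L1 := 23  ⟶  IMI  (L1)  txn=BusRdX  M[L1]=50
step 2: P0: load  L0  ⟶  EII  (L0)  txn=BusRd  M[L0]=90
step 3: P1: store L0 := 24  ⟶  IMI  (L0)  txn=BusRdX  M[L0]=90
step 4: P2: store L0 := 42  ⟶  IIM  (L0)  txn=BusRdX+Flush  M[L0]=24
step 5: P1: load  L0  ⟶  ISS  (L0)  txn=BusRd+Flush  M[L0]=42
step 6: P1: store L0 := 91  ⟶  IMI  (L0)  txn=BusUpgr  M[L0]=42
step 7: P2: load  L0  ⟶  ISS  (L0)  txn=BusRd+Flush  M[L0]=91

invalidations = 1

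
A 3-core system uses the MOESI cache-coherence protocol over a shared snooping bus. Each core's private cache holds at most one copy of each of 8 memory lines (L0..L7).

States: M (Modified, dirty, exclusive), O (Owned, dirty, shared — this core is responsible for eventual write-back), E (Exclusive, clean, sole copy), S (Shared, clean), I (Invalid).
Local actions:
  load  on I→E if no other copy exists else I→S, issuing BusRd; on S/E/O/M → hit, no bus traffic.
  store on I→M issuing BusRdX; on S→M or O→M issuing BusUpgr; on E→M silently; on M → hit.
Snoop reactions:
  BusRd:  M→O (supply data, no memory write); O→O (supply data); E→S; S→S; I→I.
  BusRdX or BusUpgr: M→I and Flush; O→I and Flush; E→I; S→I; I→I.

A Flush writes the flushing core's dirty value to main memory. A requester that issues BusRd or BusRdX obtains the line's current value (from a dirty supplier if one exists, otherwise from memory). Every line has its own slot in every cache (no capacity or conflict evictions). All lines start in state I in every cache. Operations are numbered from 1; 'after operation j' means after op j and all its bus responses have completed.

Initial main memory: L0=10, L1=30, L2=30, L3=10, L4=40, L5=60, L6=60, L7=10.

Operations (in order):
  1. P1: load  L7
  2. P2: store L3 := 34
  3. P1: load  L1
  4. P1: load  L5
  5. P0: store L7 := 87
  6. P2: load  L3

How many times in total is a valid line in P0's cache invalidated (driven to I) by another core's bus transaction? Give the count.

invalidations = 0

1. P1: load  L7  bus=[BusRd]  L7: P0=I P1=E P2=I  mem[L7]=10
2. P2: store L3 := 34  bus=[BusRdX]  L3: P0=I P1=I P2=M  mem[L3]=10
3. P1: load  L1  bus=[BusRd]  L1: P0=I P1=E P2=I  mem[L1]=30
4. P1: load  L5  bus=[BusRd]  L5: P0=I P1=E P2=I  mem[L5]=60
5. P0: store L7 := 87  bus=[BusRdX]  L7: P0=M P1=I P2=I  mem[L7]=10
6. P2: load  L3  bus=[-]  L3: P0=I P1=I P2=M  mem[L3]=10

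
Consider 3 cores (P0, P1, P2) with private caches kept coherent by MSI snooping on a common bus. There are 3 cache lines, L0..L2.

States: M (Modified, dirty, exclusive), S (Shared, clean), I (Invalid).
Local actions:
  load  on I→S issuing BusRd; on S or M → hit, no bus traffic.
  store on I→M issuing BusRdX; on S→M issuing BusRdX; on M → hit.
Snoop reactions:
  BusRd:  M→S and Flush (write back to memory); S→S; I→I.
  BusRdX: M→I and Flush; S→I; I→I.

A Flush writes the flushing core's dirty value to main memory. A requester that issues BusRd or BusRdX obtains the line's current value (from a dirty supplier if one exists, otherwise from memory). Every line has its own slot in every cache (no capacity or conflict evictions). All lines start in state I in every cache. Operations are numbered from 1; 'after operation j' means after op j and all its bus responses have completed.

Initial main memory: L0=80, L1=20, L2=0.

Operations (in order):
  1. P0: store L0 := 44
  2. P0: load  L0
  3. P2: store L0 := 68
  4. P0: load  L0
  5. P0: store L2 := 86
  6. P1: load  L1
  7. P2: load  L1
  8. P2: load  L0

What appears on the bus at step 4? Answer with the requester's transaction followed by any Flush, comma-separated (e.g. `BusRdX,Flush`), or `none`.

1. P0: store L0 := 44  bus=[BusRdX]  L0: P0=M P1=I P2=I  mem[L0]=80
2. P0: load  L0  bus=[-]  L0: P0=M P1=I P2=I  mem[L0]=80
3. P2: store L0 := 68  bus=[BusRdX,Flush]  L0: P0=I P1=I P2=M  mem[L0]=44
4. P0: load  L0  bus=[BusRd,Flush]  L0: P0=S P1=I P2=S  mem[L0]=68
5. P0: store L2 := 86  bus=[BusRdX]  L2: P0=M P1=I P2=I  mem[L2]=0
6. P1: load  L1  bus=[BusRd]  L1: P0=I P1=S P2=I  mem[L1]=20
7. P2: load  L1  bus=[BusRd]  L1: P0=I P1=S P2=S  mem[L1]=20
8. P2: load  L0  bus=[-]  L0: P0=S P1=I P2=S  mem[L0]=68

bus = BusRd,Flush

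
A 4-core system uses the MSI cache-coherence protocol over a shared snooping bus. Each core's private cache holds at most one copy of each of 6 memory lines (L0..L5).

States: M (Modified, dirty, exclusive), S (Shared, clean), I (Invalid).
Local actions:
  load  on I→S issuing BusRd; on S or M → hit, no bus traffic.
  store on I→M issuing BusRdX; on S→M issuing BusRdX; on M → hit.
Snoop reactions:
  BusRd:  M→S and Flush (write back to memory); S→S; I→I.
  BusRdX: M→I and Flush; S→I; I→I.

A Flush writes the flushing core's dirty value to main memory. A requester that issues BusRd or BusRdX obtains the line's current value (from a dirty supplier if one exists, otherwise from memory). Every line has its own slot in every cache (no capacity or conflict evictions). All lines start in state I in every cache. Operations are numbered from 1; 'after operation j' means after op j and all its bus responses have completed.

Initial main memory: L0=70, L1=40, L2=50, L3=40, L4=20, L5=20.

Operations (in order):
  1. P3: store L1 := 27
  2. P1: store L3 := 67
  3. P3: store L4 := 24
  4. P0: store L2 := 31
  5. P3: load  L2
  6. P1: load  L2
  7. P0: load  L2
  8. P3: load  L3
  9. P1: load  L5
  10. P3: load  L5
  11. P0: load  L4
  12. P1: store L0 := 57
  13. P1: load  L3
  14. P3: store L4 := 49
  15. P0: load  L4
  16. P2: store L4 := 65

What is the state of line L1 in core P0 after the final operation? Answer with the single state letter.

state = I

step 1: P3: store L1 := 27  ⟶  IIIM  (L1)  txn=BusRdX  M[L1]=40
step 2: P1: store L3 := 67  ⟶  IMII  (L3)  txn=BusRdX  M[L3]=40
step 3: P3: store L4 := 24  ⟶  IIIM  (L4)  txn=BusRdX  M[L4]=20
step 4: P0: store L2 := 31  ⟶  MIII  (L2)  txn=BusRdX  M[L2]=50
step 5: P3: load  L2  ⟶  SIIS  (L2)  txn=BusRd+Flush  M[L2]=31
step 6: P1: load  L2  ⟶  SSIS  (L2)  txn=BusRd  M[L2]=31
step 7: P0: load  L2  ⟶  SSIS  (L2)  txn=∅  M[L2]=31
step 8: P3: load  L3  ⟶  ISIS  (L3)  txn=BusRd+Flush  M[L3]=67
step 9: P1: load  L5  ⟶  ISII  (L5)  txn=BusRd  M[L5]=20
step 10: P3: load  L5  ⟶  ISIS  (L5)  txn=BusRd  M[L5]=20
step 11: P0: load  L4  ⟶  SIIS  (L4)  txn=BusRd+Flush  M[L4]=24
step 12: P1: store L0 := 57  ⟶  IMII  (L0)  txn=BusRdX  M[L0]=70
step 13: P1: load  L3  ⟶  ISIS  (L3)  txn=∅  M[L3]=67
step 14: P3: store L4 := 49  ⟶  IIIM  (L4)  txn=BusRdX  M[L4]=24
step 15: P0: load  L4  ⟶  SIIS  (L4)  txn=BusRd+Flush  M[L4]=49
step 16: P2: store L4 := 65  ⟶  IIMI  (L4)  txn=BusRdX  M[L4]=49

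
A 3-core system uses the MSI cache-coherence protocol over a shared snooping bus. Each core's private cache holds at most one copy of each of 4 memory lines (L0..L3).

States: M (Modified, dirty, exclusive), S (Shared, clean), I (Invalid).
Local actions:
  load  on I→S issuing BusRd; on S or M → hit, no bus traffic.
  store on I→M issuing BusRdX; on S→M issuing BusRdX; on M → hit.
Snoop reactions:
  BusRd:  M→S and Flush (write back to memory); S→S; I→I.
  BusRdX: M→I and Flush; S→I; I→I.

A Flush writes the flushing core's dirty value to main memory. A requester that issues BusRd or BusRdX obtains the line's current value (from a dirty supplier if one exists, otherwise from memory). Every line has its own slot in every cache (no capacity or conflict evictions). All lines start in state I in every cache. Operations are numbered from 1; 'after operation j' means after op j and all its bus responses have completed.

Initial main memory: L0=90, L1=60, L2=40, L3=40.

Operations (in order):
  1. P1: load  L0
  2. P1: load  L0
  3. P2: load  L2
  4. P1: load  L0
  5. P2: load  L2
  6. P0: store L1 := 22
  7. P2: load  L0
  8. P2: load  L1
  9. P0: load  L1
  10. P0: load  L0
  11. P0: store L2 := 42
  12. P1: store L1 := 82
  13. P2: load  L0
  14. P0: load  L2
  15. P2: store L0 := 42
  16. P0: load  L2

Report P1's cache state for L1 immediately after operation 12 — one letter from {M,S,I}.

1. P1: load  L0  bus=[BusRd]  L0: P0=I P1=S P2=I  mem[L0]=90
2. P1: load  L0  bus=[-]  L0: P0=I P1=S P2=I  mem[L0]=90
3. P2: load  L2  bus=[BusRd]  L2: P0=I P1=I P2=S  mem[L2]=40
4. P1: load  L0  bus=[-]  L0: P0=I P1=S P2=I  mem[L0]=90
5. P2: load  L2  bus=[-]  L2: P0=I P1=I P2=S  mem[L2]=40
6. P0: store L1 := 22  bus=[BusRdX]  L1: P0=M P1=I P2=I  mem[L1]=60
7. P2: load  L0  bus=[BusRd]  L0: P0=I P1=S P2=S  mem[L0]=90
8. P2: load  L1  bus=[BusRd,Flush]  L1: P0=S P1=I P2=S  mem[L1]=22
9. P0: load  L1  bus=[-]  L1: P0=S P1=I P2=S  mem[L1]=22
10. P0: load  L0  bus=[BusRd]  L0: P0=S P1=S P2=S  mem[L0]=90
11. P0: store L2 := 42  bus=[BusRdX]  L2: P0=M P1=I P2=I  mem[L2]=40
12. P1: store L1 := 82  bus=[BusRdX]  L1: P0=I P1=M P2=I  mem[L1]=22
13. P2: load  L0  bus=[-]  L0: P0=S P1=S P2=S  mem[L0]=90
14. P0: load  L2  bus=[-]  L2: P0=M P1=I P2=I  mem[L2]=40
15. P2: store L0 := 42  bus=[BusRdX]  L0: P0=I P1=I P2=M  mem[L0]=90
16. P0: load  L2  bus=[-]  L2: P0=M P1=I P2=I  mem[L2]=40

state = M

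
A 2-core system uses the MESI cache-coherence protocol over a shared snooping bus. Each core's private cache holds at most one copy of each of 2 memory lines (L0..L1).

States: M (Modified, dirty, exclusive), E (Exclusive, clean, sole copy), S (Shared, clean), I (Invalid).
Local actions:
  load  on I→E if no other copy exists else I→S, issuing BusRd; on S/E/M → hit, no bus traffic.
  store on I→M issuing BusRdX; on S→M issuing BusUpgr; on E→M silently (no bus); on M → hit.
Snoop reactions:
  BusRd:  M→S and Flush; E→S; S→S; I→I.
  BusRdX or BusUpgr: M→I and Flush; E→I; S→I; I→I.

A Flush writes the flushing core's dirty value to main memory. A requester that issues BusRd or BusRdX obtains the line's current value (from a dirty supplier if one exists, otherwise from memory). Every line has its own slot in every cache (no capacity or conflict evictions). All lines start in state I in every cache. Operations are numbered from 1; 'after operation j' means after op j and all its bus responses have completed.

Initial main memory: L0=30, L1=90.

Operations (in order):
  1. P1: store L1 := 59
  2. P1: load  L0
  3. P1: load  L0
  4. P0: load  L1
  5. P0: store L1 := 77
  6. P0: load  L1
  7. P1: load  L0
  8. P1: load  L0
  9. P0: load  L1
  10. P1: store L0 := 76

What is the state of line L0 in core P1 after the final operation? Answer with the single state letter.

  op1 P1: store L1 := 59 → I/M on L1; bus BusRdX; mem=90
  op2 P1: load  L0 → I/E on L0; bus BusRd; mem=30
  op3 P1: load  L0 → I/E on L0; bus (none); mem=30
  op4 P0: load  L1 → S/S on L1; bus BusRd Flush; mem=59
  op5 P0: store L1 := 77 → M/I on L1; bus BusUpgr; mem=59
  op6 P0: load  L1 → M/I on L1; bus (none); mem=59
  op7 P1: load  L0 → I/E on L0; bus (none); mem=30
  op8 P1: load  L0 → I/E on L0; bus (none); mem=30
  op9 P0: load  L1 → M/I on L1; bus (none); mem=59
  op10 P1: store L0 := 76 → I/M on L0; bus (none); mem=30

state = M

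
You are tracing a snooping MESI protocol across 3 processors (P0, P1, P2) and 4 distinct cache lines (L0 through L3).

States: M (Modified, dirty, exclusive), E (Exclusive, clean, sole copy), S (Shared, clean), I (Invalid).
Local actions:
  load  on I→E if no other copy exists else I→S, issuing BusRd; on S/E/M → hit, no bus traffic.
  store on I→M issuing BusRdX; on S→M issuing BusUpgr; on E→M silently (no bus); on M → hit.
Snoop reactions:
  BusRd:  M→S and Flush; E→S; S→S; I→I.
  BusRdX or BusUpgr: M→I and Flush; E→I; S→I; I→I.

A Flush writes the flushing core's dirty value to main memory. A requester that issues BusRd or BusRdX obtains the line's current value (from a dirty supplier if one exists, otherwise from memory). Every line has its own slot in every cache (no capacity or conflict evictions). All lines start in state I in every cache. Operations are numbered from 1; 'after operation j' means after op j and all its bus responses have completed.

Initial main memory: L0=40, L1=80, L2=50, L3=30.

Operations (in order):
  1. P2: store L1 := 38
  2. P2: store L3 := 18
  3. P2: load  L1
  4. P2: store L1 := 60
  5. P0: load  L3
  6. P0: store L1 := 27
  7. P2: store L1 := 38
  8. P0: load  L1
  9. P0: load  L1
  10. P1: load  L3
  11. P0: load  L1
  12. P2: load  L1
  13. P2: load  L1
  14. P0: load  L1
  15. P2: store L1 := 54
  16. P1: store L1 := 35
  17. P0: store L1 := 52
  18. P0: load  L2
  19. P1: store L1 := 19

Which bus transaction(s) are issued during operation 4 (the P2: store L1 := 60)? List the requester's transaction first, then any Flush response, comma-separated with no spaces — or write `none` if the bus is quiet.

step 1: P2: store L1 := 38  ⟶  IIM  (L1)  txn=BusRdX  M[L1]=80
step 2: P2: store L3 := 18  ⟶  IIM  (L3)  txn=BusRdX  M[L3]=30
step 3: P2: load  L1  ⟶  IIM  (L1)  txn=∅  M[L1]=80
step 4: P2: store L1 := 60  ⟶  IIM  (L1)  txn=∅  M[L1]=80
step 5: P0: load  L3  ⟶  SIS  (L3)  txn=BusRd+Flush  M[L3]=18
step 6: P0: store L1 := 27  ⟶  MII  (L1)  txn=BusRdX+Flush  M[L1]=60
step 7: P2: store L1 := 38  ⟶  IIM  (L1)  txn=BusRdX+Flush  M[L1]=27
step 8: P0: load  L1  ⟶  SIS  (L1)  txn=BusRd+Flush  M[L1]=38
step 9: P0: load  L1  ⟶  SIS  (L1)  txn=∅  M[L1]=38
step 10: P1: load  L3  ⟶  SSS  (L3)  txn=BusRd  M[L3]=18
step 11: P0: load  L1  ⟶  SIS  (L1)  txn=∅  M[L1]=38
step 12: P2: load  L1  ⟶  SIS  (L1)  txn=∅  M[L1]=38
step 13: P2: load  L1  ⟶  SIS  (L1)  txn=∅  M[L1]=38
step 14: P0: load  L1  ⟶  SIS  (L1)  txn=∅  M[L1]=38
step 15: P2: store L1 := 54  ⟶  IIM  (L1)  txn=BusUpgr  M[L1]=38
step 16: P1: store L1 := 35  ⟶  IMI  (L1)  txn=BusRdX+Flush  M[L1]=54
step 17: P0: store L1 := 52  ⟶  MII  (L1)  txn=BusRdX+Flush  M[L1]=35
step 18: P0: load  L2  ⟶  EII  (L2)  txn=BusRd  M[L2]=50
step 19: P1: store L1 := 19  ⟶  IMI  (L1)  txn=BusRdX+Flush  M[L1]=52

bus = none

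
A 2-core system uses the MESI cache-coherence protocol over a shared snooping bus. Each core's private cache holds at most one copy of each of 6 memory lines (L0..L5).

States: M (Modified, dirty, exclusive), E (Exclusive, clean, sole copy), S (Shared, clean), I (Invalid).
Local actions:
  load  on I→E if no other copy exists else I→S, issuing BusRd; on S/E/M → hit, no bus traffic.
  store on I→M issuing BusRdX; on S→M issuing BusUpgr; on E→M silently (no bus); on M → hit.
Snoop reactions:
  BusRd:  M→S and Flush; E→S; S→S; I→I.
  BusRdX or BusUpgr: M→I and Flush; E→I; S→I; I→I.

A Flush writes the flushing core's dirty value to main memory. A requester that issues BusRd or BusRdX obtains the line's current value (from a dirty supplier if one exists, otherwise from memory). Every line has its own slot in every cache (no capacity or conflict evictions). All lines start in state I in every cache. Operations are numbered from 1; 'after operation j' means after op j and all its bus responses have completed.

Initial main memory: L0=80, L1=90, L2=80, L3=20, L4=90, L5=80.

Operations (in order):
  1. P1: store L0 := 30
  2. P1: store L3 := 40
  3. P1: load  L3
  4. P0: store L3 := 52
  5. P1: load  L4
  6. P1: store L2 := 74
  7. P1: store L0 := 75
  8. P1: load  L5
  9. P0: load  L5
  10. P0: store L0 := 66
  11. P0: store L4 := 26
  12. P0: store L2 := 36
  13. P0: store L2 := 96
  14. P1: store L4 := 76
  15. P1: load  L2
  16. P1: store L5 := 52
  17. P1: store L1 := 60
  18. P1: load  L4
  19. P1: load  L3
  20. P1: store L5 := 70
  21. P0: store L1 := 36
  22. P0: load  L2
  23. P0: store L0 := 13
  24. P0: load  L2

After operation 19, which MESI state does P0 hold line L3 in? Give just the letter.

state = S

step 1: P1: store L0 := 30  ⟶  IM  (L0)  txn=BusRdX  M[L0]=80
step 2: P1: store L3 := 40  ⟶  IM  (L3)  txn=BusRdX  M[L3]=20
step 3: P1: load  L3  ⟶  IM  (L3)  txn=∅  M[L3]=20
step 4: P0: store L3 := 52  ⟶  MI  (L3)  txn=BusRdX+Flush  M[L3]=40
step 5: P1: load  L4  ⟶  IE  (L4)  txn=BusRd  M[L4]=90
step 6: P1: store L2 := 74  ⟶  IM  (L2)  txn=BusRdX  M[L2]=80
step 7: P1: store L0 := 75  ⟶  IM  (L0)  txn=∅  M[L0]=80
step 8: P1: load  L5  ⟶  IE  (L5)  txn=BusRd  M[L5]=80
step 9: P0: load  L5  ⟶  SS  (L5)  txn=BusRd  M[L5]=80
step 10: P0: store L0 := 66  ⟶  MI  (L0)  txn=BusRdX+Flush  M[L0]=75
step 11: P0: store L4 := 26  ⟶  MI  (L4)  txn=BusRdX  M[L4]=90
step 12: P0: store L2 := 36  ⟶  MI  (L2)  txn=BusRdX+Flush  M[L2]=74
step 13: P0: store L2 := 96  ⟶  MI  (L2)  txn=∅  M[L2]=74
step 14: P1: store L4 := 76  ⟶  IM  (L4)  txn=BusRdX+Flush  M[L4]=26
step 15: P1: load  L2  ⟶  SS  (L2)  txn=BusRd+Flush  M[L2]=96
step 16: P1: store L5 := 52  ⟶  IM  (L5)  txn=BusUpgr  M[L5]=80
step 17: P1: store L1 := 60  ⟶  IM  (L1)  txn=BusRdX  M[L1]=90
step 18: P1: load  L4  ⟶  IM  (L4)  txn=∅  M[L4]=26
step 19: P1: load  L3  ⟶  SS  (L3)  txn=BusRd+Flush  M[L3]=52
step 20: P1: store L5 := 70  ⟶  IM  (L5)  txn=∅  M[L5]=80
step 21: P0: store L1 := 36  ⟶  MI  (L1)  txn=BusRdX+Flush  M[L1]=60
step 22: P0: load  L2  ⟶  SS  (L2)  txn=∅  M[L2]=96
step 23: P0: store L0 := 13  ⟶  MI  (L0)  txn=∅  M[L0]=75
step 24: P0: load  L2  ⟶  SS  (L2)  txn=∅  M[L2]=96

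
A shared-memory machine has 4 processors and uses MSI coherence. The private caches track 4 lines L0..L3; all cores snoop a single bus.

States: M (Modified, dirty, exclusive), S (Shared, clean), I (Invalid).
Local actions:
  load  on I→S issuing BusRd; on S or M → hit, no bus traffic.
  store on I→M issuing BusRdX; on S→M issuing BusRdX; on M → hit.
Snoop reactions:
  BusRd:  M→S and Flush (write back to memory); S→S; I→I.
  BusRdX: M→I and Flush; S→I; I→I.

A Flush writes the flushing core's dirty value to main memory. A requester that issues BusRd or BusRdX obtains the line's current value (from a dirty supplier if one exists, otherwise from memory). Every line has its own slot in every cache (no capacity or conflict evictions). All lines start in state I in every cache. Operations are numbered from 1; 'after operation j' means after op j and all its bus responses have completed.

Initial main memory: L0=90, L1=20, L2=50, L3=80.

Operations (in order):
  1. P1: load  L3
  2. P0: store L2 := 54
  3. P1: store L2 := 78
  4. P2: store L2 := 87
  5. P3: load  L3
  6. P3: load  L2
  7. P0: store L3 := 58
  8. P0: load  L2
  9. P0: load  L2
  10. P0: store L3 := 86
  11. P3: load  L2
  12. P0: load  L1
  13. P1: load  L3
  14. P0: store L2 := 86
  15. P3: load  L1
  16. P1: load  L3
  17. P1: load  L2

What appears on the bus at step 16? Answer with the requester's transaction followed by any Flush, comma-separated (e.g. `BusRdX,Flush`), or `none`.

1. P1: load  L3  bus=[BusRd]  L3: P0=I P1=S P2=I P3=I  mem[L3]=80
2. P0: store L2 := 54  bus=[BusRdX]  L2: P0=M P1=I P2=I P3=I  mem[L2]=50
3. P1: store L2 := 78  bus=[BusRdX,Flush]  L2: P0=I P1=M P2=I P3=I  mem[L2]=54
4. P2: store L2 := 87  bus=[BusRdX,Flush]  L2: P0=I P1=I P2=M P3=I  mem[L2]=78
5. P3: load  L3  bus=[BusRd]  L3: P0=I P1=S P2=I P3=S  mem[L3]=80
6. P3: load  L2  bus=[BusRd,Flush]  L2: P0=I P1=I P2=S P3=S  mem[L2]=87
7. P0: store L3 := 58  bus=[BusRdX]  L3: P0=M P1=I P2=I P3=I  mem[L3]=80
8. P0: load  L2  bus=[BusRd]  L2: P0=S P1=I P2=S P3=S  mem[L2]=87
9. P0: load  L2  bus=[-]  L2: P0=S P1=I P2=S P3=S  mem[L2]=87
10. P0: store L3 := 86  bus=[-]  L3: P0=M P1=I P2=I P3=I  mem[L3]=80
11. P3: load  L2  bus=[-]  L2: P0=S P1=I P2=S P3=S  mem[L2]=87
12. P0: load  L1  bus=[BusRd]  L1: P0=S P1=I P2=I P3=I  mem[L1]=20
13. P1: load  L3  bus=[BusRd,Flush]  L3: P0=S P1=S P2=I P3=I  mem[L3]=86
14. P0: store L2 := 86  bus=[BusRdX]  L2: P0=M P1=I P2=I P3=I  mem[L2]=87
15. P3: load  L1  bus=[BusRd]  L1: P0=S P1=I P2=I P3=S  mem[L1]=20
16. P1: load  L3  bus=[-]  L3: P0=S P1=S P2=I P3=I  mem[L3]=86
17. P1: load  L2  bus=[BusRd,Flush]  L2: P0=S P1=S P2=I P3=I  mem[L2]=86

bus = none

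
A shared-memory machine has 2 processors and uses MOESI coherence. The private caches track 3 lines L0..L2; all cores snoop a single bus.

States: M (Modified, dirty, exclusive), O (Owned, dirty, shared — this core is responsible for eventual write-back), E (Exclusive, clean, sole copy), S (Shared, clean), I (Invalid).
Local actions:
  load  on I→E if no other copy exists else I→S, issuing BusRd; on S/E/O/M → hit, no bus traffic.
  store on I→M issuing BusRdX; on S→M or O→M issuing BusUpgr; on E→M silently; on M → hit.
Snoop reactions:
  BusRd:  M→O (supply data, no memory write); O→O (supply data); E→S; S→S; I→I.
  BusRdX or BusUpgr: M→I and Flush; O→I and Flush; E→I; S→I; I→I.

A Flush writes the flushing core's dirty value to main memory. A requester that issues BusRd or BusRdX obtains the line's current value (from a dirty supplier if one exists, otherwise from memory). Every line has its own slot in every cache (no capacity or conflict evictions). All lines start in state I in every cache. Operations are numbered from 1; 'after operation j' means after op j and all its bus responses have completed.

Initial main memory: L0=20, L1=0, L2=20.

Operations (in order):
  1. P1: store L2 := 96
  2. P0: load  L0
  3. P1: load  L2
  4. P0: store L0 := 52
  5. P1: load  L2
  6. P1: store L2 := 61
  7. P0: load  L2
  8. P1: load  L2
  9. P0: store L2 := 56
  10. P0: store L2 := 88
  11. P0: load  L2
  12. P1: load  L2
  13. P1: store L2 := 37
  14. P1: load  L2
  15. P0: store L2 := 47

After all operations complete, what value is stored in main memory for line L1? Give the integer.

memory[L1] = 0

step 1: P1: store L2 := 96  ⟶  IM  (L2)  txn=BusRdX  M[L2]=20
step 2: P0: load  L0  ⟶  EI  (L0)  txn=BusRd  M[L0]=20
step 3: P1: load  L2  ⟶  IM  (L2)  txn=∅  M[L2]=20
step 4: P0: store L0 := 52  ⟶  MI  (L0)  txn=∅  M[L0]=20
step 5: P1: load  L2  ⟶  IM  (L2)  txn=∅  M[L2]=20
step 6: P1: store L2 := 61  ⟶  IM  (L2)  txn=∅  M[L2]=20
step 7: P0: load  L2  ⟶  SO  (L2)  txn=BusRd  M[L2]=20
step 8: P1: load  L2  ⟶  SO  (L2)  txn=∅  M[L2]=20
step 9: P0: store L2 := 56  ⟶  MI  (L2)  txn=BusUpgr+Flush  M[L2]=61
step 10: P0: store L2 := 88  ⟶  MI  (L2)  txn=∅  M[L2]=61
step 11: P0: load  L2  ⟶  MI  (L2)  txn=∅  M[L2]=61
step 12: P1: load  L2  ⟶  OS  (L2)  txn=BusRd  M[L2]=61
step 13: P1: store L2 := 37  ⟶  IM  (L2)  txn=BusUpgr+Flush  M[L2]=88
step 14: P1: load  L2  ⟶  IM  (L2)  txn=∅  M[L2]=88
step 15: P0: store L2 := 47  ⟶  MI  (L2)  txn=BusRdX+Flush  M[L2]=37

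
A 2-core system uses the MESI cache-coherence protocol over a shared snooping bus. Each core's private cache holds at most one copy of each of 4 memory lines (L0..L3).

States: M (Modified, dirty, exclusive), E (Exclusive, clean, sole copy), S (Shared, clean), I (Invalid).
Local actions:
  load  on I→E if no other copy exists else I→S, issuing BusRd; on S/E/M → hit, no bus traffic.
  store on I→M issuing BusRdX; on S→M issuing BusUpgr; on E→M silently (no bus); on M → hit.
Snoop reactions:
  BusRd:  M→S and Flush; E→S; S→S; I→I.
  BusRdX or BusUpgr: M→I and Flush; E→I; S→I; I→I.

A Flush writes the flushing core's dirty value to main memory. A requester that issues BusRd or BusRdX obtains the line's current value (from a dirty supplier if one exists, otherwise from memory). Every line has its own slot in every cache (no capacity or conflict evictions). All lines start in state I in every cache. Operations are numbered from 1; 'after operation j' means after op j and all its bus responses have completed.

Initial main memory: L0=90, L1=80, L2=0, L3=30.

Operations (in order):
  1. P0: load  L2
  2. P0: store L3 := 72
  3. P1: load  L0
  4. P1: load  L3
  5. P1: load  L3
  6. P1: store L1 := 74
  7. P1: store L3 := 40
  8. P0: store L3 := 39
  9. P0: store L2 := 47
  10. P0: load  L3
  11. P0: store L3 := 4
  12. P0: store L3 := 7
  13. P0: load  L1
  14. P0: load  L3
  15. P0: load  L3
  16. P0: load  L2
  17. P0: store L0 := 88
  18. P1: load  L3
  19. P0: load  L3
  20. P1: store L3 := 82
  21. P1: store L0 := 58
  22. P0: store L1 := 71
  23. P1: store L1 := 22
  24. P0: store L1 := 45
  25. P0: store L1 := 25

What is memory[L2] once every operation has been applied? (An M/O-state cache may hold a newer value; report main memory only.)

  op1 P0: load  L2 → E/I on L2; bus BusRd; mem=0
  op2 P0: store L3 := 72 → M/I on L3; bus BusRdX; mem=30
  op3 P1: load  L0 → I/E on L0; bus BusRd; mem=90
  op4 P1: load  L3 → S/S on L3; bus BusRd Flush; mem=72
  op5 P1: load  L3 → S/S on L3; bus (none); mem=72
  op6 P1: store L1 := 74 → I/M on L1; bus BusRdX; mem=80
  op7 P1: store L3 := 40 → I/M on L3; bus BusUpgr; mem=72
  op8 P0: store L3 := 39 → M/I on L3; bus BusRdX Flush; mem=40
  op9 P0: store L2 := 47 → M/I on L2; bus (none); mem=0
  op10 P0: load  L3 → M/I on L3; bus (none); mem=40
  op11 P0: store L3 := 4 → M/I on L3; bus (none); mem=40
  op12 P0: store L3 := 7 → M/I on L3; bus (none); mem=40
  op13 P0: load  L1 → S/S on L1; bus BusRd Flush; mem=74
  op14 P0: load  L3 → M/I on L3; bus (none); mem=40
  op15 P0: load  L3 → M/I on L3; bus (none); mem=40
  op16 P0: load  L2 → M/I on L2; bus (none); mem=0
  op17 P0: store L0 := 88 → M/I on L0; bus BusRdX; mem=90
  op18 P1: load  L3 → S/S on L3; bus BusRd Flush; mem=7
  op19 P0: load  L3 → S/S on L3; bus (none); mem=7
  op20 P1: store L3 := 82 → I/M on L3; bus BusUpgr; mem=7
  op21 P1: store L0 := 58 → I/M on L0; bus BusRdX Flush; mem=88
  op22 P0: store L1 := 71 → M/I on L1; bus BusUpgr; mem=74
  op23 P1: store L1 := 22 → I/M on L1; bus BusRdX Flush; mem=71
  op24 P0: store L1 := 45 → M/I on L1; bus BusRdX Flush; mem=22
  op25 P0: store L1 := 25 → M/I on L1; bus (none); mem=22

memory[L2] = 0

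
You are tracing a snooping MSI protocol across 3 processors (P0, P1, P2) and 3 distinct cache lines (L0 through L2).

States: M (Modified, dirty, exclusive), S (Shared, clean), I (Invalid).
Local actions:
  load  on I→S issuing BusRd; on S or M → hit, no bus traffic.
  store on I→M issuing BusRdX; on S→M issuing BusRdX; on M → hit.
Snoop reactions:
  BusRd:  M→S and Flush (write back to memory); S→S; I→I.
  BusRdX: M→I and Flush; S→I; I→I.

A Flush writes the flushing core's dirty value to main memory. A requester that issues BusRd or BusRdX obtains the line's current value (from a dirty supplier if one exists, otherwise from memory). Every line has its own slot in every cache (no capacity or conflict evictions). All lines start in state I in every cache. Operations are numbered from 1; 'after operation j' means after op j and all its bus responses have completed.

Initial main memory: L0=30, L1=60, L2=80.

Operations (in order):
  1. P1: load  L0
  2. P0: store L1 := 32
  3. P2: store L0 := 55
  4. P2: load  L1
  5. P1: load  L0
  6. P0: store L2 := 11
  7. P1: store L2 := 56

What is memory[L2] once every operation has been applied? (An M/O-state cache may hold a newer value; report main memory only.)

memory[L2] = 11

[1] P1: load  L0 | P0:I, P1:S(30), P2:I | bus: BusRd
[2] P0: store L1 := 32 | P0:M(32), P1:I, P2:I | bus: BusRdX
[3] P2: store L0 := 55 | P0:I, P1:I, P2:M(55) | bus: BusRdX
[4] P2: load  L1 | P0:S(32), P1:I, P2:S(32) | bus: BusRd,Flush
[5] P1: load  L0 | P0:I, P1:S(55), P2:S(55) | bus: BusRd,Flush
[6] P0: store L2 := 11 | P0:M(11), P1:I, P2:I | bus: BusRdX
[7] P1: store L2 := 56 | P0:I, P1:M(56), P2:I | bus: BusRdX,Flush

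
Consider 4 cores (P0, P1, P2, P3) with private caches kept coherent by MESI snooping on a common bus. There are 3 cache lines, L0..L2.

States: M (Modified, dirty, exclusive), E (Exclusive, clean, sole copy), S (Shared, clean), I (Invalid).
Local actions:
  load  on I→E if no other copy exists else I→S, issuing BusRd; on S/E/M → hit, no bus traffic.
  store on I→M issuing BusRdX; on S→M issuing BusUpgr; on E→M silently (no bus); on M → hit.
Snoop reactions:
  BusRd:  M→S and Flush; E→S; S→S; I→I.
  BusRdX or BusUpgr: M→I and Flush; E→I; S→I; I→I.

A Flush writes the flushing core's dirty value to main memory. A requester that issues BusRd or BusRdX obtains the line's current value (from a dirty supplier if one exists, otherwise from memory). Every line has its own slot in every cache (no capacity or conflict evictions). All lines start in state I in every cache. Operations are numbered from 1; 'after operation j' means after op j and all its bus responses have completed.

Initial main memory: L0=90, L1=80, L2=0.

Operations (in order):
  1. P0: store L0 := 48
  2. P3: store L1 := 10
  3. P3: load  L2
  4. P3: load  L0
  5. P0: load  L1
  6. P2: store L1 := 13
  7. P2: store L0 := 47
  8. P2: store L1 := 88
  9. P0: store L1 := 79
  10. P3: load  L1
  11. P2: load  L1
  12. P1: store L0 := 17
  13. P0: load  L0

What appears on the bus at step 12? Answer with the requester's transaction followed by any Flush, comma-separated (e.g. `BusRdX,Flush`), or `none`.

bus = BusRdX,Flush

1. P0: store L0 := 48  bus=[BusRdX]  L0: P0=M P1=I P2=I P3=I  mem[L0]=90
2. P3: store L1 := 10  bus=[BusRdX]  L1: P0=I P1=I P2=I P3=M  mem[L1]=80
3. P3: load  L2  bus=[BusRd]  L2: P0=I P1=I P2=I P3=E  mem[L2]=0
4. P3: load  L0  bus=[BusRd,Flush]  L0: P0=S P1=I P2=I P3=S  mem[L0]=48
5. P0: load  L1  bus=[BusRd,Flush]  L1: P0=S P1=I P2=I P3=S  mem[L1]=10
6. P2: store L1 := 13  bus=[BusRdX]  L1: P0=I P1=I P2=M P3=I  mem[L1]=10
7. P2: store L0 := 47  bus=[BusRdX]  L0: P0=I P1=I P2=M P3=I  mem[L0]=48
8. P2: store L1 := 88  bus=[-]  L1: P0=I P1=I P2=M P3=I  mem[L1]=10
9. P0: store L1 := 79  bus=[BusRdX,Flush]  L1: P0=M P1=I P2=I P3=I  mem[L1]=88
10. P3: load  L1  bus=[BusRd,Flush]  L1: P0=S P1=I P2=I P3=S  mem[L1]=79
11. P2: load  L1  bus=[BusRd]  L1: P0=S P1=I P2=S P3=S  mem[L1]=79
12. P1: store L0 := 17  bus=[BusRdX,Flush]  L0: P0=I P1=M P2=I P3=I  mem[L0]=47
13. P0: load  L0  bus=[BusRd,Flush]  L0: P0=S P1=S P2=I P3=I  mem[L0]=17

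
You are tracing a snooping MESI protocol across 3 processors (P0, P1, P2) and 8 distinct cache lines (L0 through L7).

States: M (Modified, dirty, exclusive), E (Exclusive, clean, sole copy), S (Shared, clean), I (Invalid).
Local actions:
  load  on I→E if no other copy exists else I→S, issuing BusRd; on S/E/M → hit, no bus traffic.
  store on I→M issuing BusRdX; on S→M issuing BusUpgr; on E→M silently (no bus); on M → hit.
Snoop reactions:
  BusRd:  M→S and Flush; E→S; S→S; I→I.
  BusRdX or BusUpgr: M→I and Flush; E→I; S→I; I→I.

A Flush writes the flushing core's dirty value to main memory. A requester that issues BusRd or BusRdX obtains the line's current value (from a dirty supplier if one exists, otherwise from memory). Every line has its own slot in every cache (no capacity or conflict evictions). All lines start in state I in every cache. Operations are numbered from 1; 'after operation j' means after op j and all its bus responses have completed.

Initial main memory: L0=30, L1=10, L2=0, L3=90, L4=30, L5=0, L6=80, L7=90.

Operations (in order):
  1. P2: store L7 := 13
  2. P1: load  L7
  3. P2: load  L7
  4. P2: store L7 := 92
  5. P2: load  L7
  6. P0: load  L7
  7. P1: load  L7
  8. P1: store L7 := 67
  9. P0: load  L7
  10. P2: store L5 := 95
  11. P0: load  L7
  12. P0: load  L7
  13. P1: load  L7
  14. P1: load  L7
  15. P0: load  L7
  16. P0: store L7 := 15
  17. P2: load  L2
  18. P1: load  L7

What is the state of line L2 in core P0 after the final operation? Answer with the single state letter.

state = I

  op1 P2: store L7 := 13 → I/I/M on L7; bus BusRdX; mem=90
  op2 P1: load  L7 → I/S/S on L7; bus BusRd Flush; mem=13
  op3 P2: load  L7 → I/S/S on L7; bus (none); mem=13
  op4 P2: store L7 := 92 → I/I/M on L7; bus BusUpgr; mem=13
  op5 P2: load  L7 → I/I/M on L7; bus (none); mem=13
  op6 P0: load  L7 → S/I/S on L7; bus BusRd Flush; mem=92
  op7 P1: load  L7 → S/S/S on L7; bus BusRd; mem=92
  op8 P1: store L7 := 67 → I/M/I on L7; bus BusUpgr; mem=92
  op9 P0: load  L7 → S/S/I on L7; bus BusRd Flush; mem=67
  op10 P2: store L5 := 95 → I/I/M on L5; bus BusRdX; mem=0
  op11 P0: load  L7 → S/S/I on L7; bus (none); mem=67
  op12 P0: load  L7 → S/S/I on L7; bus (none); mem=67
  op13 P1: load  L7 → S/S/I on L7; bus (none); mem=67
  op14 P1: load  L7 → S/S/I on L7; bus (none); mem=67
  op15 P0: load  L7 → S/S/I on L7; bus (none); mem=67
  op16 P0: store L7 := 15 → M/I/I on L7; bus BusUpgr; mem=67
  op17 P2: load  L2 → I/I/E on L2; bus BusRd; mem=0
  op18 P1: load  L7 → S/S/I on L7; bus BusRd Flush; mem=15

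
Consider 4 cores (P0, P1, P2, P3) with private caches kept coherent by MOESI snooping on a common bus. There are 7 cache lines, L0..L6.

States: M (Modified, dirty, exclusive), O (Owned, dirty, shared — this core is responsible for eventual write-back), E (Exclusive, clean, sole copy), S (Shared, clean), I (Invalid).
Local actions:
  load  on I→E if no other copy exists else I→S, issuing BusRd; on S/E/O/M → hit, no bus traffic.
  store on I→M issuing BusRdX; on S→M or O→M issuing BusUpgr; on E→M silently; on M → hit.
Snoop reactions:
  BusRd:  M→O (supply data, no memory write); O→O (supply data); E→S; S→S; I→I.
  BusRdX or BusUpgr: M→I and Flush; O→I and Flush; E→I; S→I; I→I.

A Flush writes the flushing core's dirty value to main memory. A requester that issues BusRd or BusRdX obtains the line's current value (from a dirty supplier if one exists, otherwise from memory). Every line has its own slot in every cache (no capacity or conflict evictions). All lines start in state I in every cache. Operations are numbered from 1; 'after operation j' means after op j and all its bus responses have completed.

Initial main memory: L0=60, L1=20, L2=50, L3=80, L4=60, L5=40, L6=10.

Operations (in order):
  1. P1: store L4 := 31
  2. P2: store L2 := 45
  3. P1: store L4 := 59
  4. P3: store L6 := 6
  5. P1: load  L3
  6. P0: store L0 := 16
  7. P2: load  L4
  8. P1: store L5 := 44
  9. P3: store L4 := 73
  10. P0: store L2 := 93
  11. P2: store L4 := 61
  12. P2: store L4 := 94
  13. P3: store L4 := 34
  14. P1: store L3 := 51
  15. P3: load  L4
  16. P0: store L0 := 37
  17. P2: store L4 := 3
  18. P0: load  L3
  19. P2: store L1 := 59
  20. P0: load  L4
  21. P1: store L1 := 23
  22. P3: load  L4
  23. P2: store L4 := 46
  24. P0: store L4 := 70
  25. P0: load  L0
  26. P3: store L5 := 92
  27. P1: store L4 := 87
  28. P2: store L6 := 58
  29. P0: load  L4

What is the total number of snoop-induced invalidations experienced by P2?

invalidations = 5

[1] P1: store L4 := 31 | P0:I, P1:M(31), P2:I, P3:I | bus: BusRdX
[2] P2: store L2 := 45 | P0:I, P1:I, P2:M(45), P3:I | bus: BusRdX
[3] P1: store L4 := 59 | P0:I, P1:M(59), P2:I, P3:I | bus: none
[4] P3: store L6 := 6 | P0:I, P1:I, P2:I, P3:M(6) | bus: BusRdX
[5] P1: load  L3 | P0:I, P1:E(80), P2:I, P3:I | bus: BusRd
[6] P0: store L0 := 16 | P0:M(16), P1:I, P2:I, P3:I | bus: BusRdX
[7] P2: load  L4 | P0:I, P1:O(59), P2:S(59), P3:I | bus: BusRd
[8] P1: store L5 := 44 | P0:I, P1:M(44), P2:I, P3:I | bus: BusRdX
[9] P3: store L4 := 73 | P0:I, P1:I, P2:I, P3:M(73) | bus: BusRdX,Flush
[10] P0: store L2 := 93 | P0:M(93), P1:I, P2:I, P3:I | bus: BusRdX,Flush
[11] P2: store L4 := 61 | P0:I, P1:I, P2:M(61), P3:I | bus: BusRdX,Flush
[12] P2: store L4 := 94 | P0:I, P1:I, P2:M(94), P3:I | bus: none
[13] P3: store L4 := 34 | P0:I, P1:I, P2:I, P3:M(34) | bus: BusRdX,Flush
[14] P1: store L3 := 51 | P0:I, P1:M(51), P2:I, P3:I | bus: none
[15] P3: load  L4 | P0:I, P1:I, P2:I, P3:M(34) | bus: none
[16] P0: store L0 := 37 | P0:M(37), P1:I, P2:I, P3:I | bus: none
[17] P2: store L4 := 3 | P0:I, P1:I, P2:M(3), P3:I | bus: BusRdX,Flush
[18] P0: load  L3 | P0:S(51), P1:O(51), P2:I, P3:I | bus: BusRd
[19] P2: store L1 := 59 | P0:I, P1:I, P2:M(59), P3:I | bus: BusRdX
[20] P0: load  L4 | P0:S(3), P1:I, P2:O(3), P3:I | bus: BusRd
[21] P1: store L1 := 23 | P0:I, P1:M(23), P2:I, P3:I | bus: BusRdX,Flush
[22] P3: load  L4 | P0:S(3), P1:I, P2:O(3), P3:S(3) | bus: BusRd
[23] P2: store L4 := 46 | P0:I, P1:I, P2:M(46), P3:I | bus: BusUpgr
[24] P0: store L4 := 70 | P0:M(70), P1:I, P2:I, P3:I | bus: BusRdX,Flush
[25] P0: load  L0 | P0:M(37), P1:I, P2:I, P3:I | bus: none
[26] P3: store L5 := 92 | P0:I, P1:I, P2:I, P3:M(92) | bus: BusRdX,Flush
[27] P1: store L4 := 87 | P0:I, P1:M(87), P2:I, P3:I | bus: BusRdX,Flush
[28] P2: store L6 := 58 | P0:I, P1:I, P2:M(58), P3:I | bus: BusRdX,Flush
[29] P0: load  L4 | P0:S(87), P1:O(87), P2:I, P3:I | bus: BusRd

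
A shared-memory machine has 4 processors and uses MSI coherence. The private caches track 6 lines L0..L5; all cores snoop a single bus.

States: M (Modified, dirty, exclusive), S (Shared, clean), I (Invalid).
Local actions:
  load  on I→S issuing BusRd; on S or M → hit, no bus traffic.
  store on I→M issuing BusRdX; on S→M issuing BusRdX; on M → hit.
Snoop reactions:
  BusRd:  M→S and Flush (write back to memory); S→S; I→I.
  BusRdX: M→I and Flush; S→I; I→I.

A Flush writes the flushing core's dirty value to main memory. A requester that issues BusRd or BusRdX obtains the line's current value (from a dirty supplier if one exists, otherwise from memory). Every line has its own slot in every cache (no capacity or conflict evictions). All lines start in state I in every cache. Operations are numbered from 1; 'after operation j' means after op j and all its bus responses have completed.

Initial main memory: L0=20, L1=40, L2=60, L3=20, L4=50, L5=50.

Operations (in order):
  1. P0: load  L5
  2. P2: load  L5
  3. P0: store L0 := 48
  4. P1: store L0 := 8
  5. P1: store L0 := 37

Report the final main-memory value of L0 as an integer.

memory[L0] = 48

  op1 P0: load  L5 → S/I/I/I on L5; bus BusRd; mem=50
  op2 P2: load  L5 → S/I/S/I on L5; bus BusRd; mem=50
  op3 P0: store L0 := 48 → M/I/I/I on L0; bus BusRdX; mem=20
  op4 P1: store L0 := 8 → I/M/I/I on L0; bus BusRdX Flush; mem=48
  op5 P1: store L0 := 37 → I/M/I/I on L0; bus (none); mem=48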